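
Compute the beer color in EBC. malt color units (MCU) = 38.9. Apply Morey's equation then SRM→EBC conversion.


SRM = 1.4922·MCU^0.6859;  EBC = SRM·1.97
SRM = 1.4922·38.9^0.6859 = 18.3812
EBC = 18.3812·1.97

36.2109 EBC


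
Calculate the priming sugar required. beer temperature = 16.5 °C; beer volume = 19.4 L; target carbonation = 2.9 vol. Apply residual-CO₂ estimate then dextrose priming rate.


residual = 14.695·(0.01821 + 0.09011·e^(−0.04·T));  sugar = (target − residual)·4.0·V
residual = 14.695·(0.01821 + 0.09011·e^(−0.04·16.5)) = 0.9520
sugar = (2.9 − 0.9520)·4.0·19.4

151.1653 g


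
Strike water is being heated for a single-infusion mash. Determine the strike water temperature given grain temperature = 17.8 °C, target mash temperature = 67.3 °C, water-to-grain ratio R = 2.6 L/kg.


T_strike = (0.41/R)·(T_mash − T_grain) + T_mash
T_strike = (0.41/2.6)·(67.3 − 17.8) + 67.3

75.1058 °C


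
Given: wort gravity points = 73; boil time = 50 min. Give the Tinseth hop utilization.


U = 1.65·0.000125^(GP/1000) · (1 − e^(−0.04·t))/4.15
bigness = 1.65·0.000125^(73/1000) = 0.8562
boil_factor = (1 − e^(−0.04·50))/4.15 = 0.2084
U = 0.8562 · 0.2084

0.1784


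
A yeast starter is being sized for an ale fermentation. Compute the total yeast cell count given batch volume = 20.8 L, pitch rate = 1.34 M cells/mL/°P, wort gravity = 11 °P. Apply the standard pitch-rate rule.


cells (billions) = rate · V_L · °P
cells = 1.34 · 20.8 · 11

306.5920 billion cells


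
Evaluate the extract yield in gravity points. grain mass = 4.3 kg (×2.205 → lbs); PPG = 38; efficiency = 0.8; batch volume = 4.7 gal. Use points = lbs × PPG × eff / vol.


lbs = 4.3 × 2.205 = 9.4815
points = 9.4815 × 38 × 0.8 / 4.7

61.3271 points


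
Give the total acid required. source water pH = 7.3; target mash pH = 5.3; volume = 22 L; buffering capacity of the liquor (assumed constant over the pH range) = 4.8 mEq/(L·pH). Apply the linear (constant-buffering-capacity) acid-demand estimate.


acid = buffering capacity · (pH_source − pH_target) · V
acid = 4.8 · (7.3 − 5.3) · 22

211.2000 mEq


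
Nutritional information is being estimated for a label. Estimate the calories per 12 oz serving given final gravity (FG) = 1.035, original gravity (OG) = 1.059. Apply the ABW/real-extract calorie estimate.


ABW = (OG−FG)·131.25·0.79/FG;  °P = 259 − 259/SG (for OG→OE and FG→AE);  RE = 0.1808·OE + 0.8192·AE;  Cal = (6.9·ABW + 4·(RE−0.1))·FG·3.55
ABW = (1.059 − 1.035)·131.25·0.79/1.035 = 2.4043
OE = 259 − 259/1.059 = 14.4297 °P
AE = 259 − 259/1.035 = 8.7585 °P
RE = 0.1808·14.4297 + 0.8192·8.7585 = 9.7838 °P
Cal = (6.9·2.4043 + 4·(9.7838−0.1))·1.035·3.55

203.2787 kcal


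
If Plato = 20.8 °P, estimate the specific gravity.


SG = 259/(259 − P)
SG = 259/(259 − 20.8)

1.0873


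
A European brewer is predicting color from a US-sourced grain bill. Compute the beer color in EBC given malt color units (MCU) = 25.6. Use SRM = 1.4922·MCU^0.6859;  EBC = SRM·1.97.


SRM = 1.4922·25.6^0.6859 = 13.7955
EBC = 13.7955·1.97

27.1772 EBC


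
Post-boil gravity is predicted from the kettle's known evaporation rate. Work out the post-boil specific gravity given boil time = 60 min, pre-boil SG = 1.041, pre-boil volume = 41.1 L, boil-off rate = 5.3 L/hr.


V_post = V_pre − rate·(t/60);  SG_post = 1 + (SG_pre−1)·V_pre/V_post
V_post = 41.1 − 5.3·(60/60) = 35.8000
SG_post = 1 + (1.041 − 1)·41.1/35.8000

1.0471


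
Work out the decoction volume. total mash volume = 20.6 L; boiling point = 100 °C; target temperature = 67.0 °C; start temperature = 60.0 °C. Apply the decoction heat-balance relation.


V_dec = V_total·(T_target − T_start)/(T_boil − T_start)
V_dec = 20.6·(67.0 − 60.0)/(100 − 60.0)

3.6050 L


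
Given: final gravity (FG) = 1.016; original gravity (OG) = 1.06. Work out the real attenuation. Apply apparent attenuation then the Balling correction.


AA = (OG−FG)/(OG−1)·100;  RA = AA·0.8192
AA = (1.06 − 1.016)/(1.06 − 1)·100 = 73.3333
RA = 73.3333·0.8192

60.0747 %


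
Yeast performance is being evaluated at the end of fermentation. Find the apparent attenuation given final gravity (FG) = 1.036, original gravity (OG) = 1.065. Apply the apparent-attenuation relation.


AA = (OG − FG)/(OG − 1) · 100
AA = (1.065 − 1.036)/(1.065 − 1) · 100

44.6154 %


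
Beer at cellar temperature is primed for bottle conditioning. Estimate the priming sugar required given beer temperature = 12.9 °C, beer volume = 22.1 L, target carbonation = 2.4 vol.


residual = 14.695·(0.01821 + 0.09011·e^(−0.04·T));  sugar = (target − residual)·4.0·V
residual = 14.695·(0.01821 + 0.09011·e^(−0.04·12.9)) = 1.0580
sugar = (2.4 − 1.0580)·4.0·22.1

118.6332 g


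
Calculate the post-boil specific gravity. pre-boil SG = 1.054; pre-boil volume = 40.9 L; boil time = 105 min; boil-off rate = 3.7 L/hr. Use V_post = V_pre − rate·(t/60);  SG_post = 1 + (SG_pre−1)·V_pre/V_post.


V_post = 40.9 − 3.7·(105/60) = 34.4250
SG_post = 1 + (1.054 − 1)·40.9/34.4250

1.0642


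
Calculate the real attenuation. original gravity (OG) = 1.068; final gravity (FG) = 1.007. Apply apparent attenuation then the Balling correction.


AA = (OG−FG)/(OG−1)·100;  RA = AA·0.8192
AA = (1.068 − 1.007)/(1.068 − 1)·100 = 89.7059
RA = 89.7059·0.8192

73.4871 %


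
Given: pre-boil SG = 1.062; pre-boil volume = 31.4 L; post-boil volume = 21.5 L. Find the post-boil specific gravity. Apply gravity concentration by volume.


SG_post = 1 + (SG_pre − 1)·V_pre/V_post
pts_pre = (1.062 − 1)·1000 = 62.0000
pts_post = 62.0000·31.4/21.5 = 90.5488
SG_post = 1 + 90.5488/1000

1.0905


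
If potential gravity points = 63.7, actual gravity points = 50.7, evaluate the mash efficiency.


efficiency = actual / potential × 100
efficiency = 50.7 / 63.7 × 100

79.5918 %


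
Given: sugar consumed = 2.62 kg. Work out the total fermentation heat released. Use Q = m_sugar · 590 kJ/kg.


Q = 2.62 · 590

1545.8000 kJ


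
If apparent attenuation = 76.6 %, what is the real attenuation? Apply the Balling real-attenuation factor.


RA = AA · 0.8192
RA = 76.6 · 0.8192

62.7507 %


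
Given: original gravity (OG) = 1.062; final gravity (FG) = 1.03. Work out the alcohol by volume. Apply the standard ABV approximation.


ABV = (OG − FG) · 131.25
ABV = (1.062 − 1.03) · 131.25

4.2000 % ABV


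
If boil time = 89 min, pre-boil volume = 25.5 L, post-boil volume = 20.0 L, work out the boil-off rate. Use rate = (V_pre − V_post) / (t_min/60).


rate = (25.5 − 20.0) / (89/60)

3.7079 L/hr


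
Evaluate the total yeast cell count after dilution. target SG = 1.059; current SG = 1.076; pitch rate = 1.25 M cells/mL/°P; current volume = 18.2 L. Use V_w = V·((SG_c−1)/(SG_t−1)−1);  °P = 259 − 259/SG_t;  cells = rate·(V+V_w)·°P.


V_w = 18.2·((1.076−1)/(1.059−1)−1) = 5.2441
V_final = 18.2 + 5.2441 = 23.4441
°P = 259 − 259/1.059 = 14.4297
cells = 1.25·23.4441·14.4297

422.8621 billion cells


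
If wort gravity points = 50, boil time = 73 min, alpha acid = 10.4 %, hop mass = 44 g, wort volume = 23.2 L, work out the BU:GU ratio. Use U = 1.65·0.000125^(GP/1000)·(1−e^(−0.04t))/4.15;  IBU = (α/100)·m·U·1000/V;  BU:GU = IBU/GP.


U = 1.65·0.000125^(50/1000)·(1−e^(−0.04·73))/4.15 = 0.2400
IBU = (10.4/100)·44·0.2400·1000/23.2 = 47.3370
BU:GU = 47.3370/50

0.9467


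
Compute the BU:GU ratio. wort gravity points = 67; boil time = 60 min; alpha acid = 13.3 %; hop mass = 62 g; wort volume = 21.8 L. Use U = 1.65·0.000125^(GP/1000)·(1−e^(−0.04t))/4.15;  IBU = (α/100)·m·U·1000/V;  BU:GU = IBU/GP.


U = 1.65·0.000125^(67/1000)·(1−e^(−0.04·60))/4.15 = 0.1980
IBU = (13.3/100)·62·0.1980·1000/21.8 = 74.8884
BU:GU = 74.8884/67

1.1177


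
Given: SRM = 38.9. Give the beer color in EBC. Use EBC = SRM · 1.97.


EBC = 38.9 · 1.97

76.6330 EBC


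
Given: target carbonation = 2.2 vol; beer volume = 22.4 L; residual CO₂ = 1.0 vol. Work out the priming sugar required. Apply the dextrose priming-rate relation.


sugar = (target − residual)·4.0·V
sugar = (2.2 − 1.0)·4.0·22.4

107.5200 g


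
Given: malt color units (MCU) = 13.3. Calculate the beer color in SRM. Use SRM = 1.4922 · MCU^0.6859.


SRM = 1.4922 · 13.3^0.6859

8.8039 SRM


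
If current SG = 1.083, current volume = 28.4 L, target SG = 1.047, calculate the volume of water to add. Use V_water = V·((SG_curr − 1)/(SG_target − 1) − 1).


V_water = 28.4·((1.083 − 1)/(1.047 − 1) − 1)

21.7532 L


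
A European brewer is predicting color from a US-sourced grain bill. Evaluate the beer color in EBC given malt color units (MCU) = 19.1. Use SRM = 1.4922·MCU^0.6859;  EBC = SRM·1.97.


SRM = 1.4922·19.1^0.6859 = 11.2846
EBC = 11.2846·1.97

22.2307 EBC


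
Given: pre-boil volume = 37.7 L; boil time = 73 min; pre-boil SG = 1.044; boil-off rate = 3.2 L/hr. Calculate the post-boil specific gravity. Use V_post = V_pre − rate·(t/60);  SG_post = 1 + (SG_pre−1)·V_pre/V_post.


V_post = 37.7 − 3.2·(73/60) = 33.8067
SG_post = 1 + (1.044 − 1)·37.7/33.8067

1.0491


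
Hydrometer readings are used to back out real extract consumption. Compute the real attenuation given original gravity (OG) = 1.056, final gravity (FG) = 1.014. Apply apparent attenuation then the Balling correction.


AA = (OG−FG)/(OG−1)·100;  RA = AA·0.8192
AA = (1.056 − 1.014)/(1.056 − 1)·100 = 75.0000
RA = 75.0000·0.8192

61.4400 %


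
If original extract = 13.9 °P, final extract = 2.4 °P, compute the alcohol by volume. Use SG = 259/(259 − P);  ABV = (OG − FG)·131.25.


OG = 259/(259 − 13.9) = 1.0567
FG = 259/(259 − 2.4) = 1.0094
ABV = (1.0567 − 1.0094)·131.25

6.2158 % ABV


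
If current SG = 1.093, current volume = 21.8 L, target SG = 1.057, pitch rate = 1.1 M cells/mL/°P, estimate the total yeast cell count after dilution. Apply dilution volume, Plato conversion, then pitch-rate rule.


V_w = V·((SG_c−1)/(SG_t−1)−1);  °P = 259 − 259/SG_t;  cells = rate·(V+V_w)·°P
V_w = 21.8·((1.093−1)/(1.057−1)−1) = 13.7684
V_final = 21.8 + 13.7684 = 35.5684
°P = 259 − 259/1.057 = 13.9669
cells = 1.1·35.5684·13.9669

546.4581 billion cells


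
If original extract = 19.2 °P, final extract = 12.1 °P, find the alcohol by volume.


SG = 259/(259 − P);  ABV = (OG − FG)·131.25
OG = 259/(259 − 19.2) = 1.0801
FG = 259/(259 − 12.1) = 1.0490
ABV = (1.0801 − 1.0490)·131.25

4.0765 % ABV


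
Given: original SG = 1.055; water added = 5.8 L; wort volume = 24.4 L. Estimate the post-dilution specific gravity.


SG_new = 1 + (SG_old − 1)·V_old/(V_old + V_water)
pts = (1.055 − 1)·1000·24.4/(24.4 + 5.8) = 44.4371
SG_new = 1 + 44.4371/1000

1.0444


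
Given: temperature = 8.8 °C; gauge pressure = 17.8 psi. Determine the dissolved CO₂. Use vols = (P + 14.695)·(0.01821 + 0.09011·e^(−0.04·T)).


vols = (17.8 + 14.695)·(0.01821 + 0.09011·e^(−0.04·8.8))

2.6510 volumes


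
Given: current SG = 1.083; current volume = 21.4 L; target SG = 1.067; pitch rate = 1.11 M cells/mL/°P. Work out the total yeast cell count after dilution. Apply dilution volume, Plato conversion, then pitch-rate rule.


V_w = V·((SG_c−1)/(SG_t−1)−1);  °P = 259 − 259/SG_t;  cells = rate·(V+V_w)·°P
V_w = 21.4·((1.083−1)/(1.067−1)−1) = 5.1104
V_final = 21.4 + 5.1104 = 26.5104
°P = 259 − 259/1.067 = 16.2634
cells = 1.11·26.5104·16.2634

478.5752 billion cells


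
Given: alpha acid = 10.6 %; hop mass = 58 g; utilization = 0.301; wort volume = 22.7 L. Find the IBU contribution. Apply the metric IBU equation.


IBU = (α/100)·mass·U·1000 / V
IBU = (10.6/100)·58·0.301·1000 / 22.7

81.5219 IBU


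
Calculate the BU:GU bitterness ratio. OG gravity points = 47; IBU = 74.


BU:GU = IBU / OG_points
BU:GU = 74 / 47

1.5745


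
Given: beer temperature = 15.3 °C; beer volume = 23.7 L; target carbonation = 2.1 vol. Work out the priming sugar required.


residual = 14.695·(0.01821 + 0.09011·e^(−0.04·T));  sugar = (target − residual)·4.0·V
residual = 14.695·(0.01821 + 0.09011·e^(−0.04·15.3)) = 0.9856
sugar = (2.1 − 0.9856)·4.0·23.7

105.6408 g


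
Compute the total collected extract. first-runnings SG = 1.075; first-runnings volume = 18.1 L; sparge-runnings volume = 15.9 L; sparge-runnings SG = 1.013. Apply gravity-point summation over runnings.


total = Σ (SG_i − 1)·1000·V_i
first = (1.075 − 1)·1000·18.1 = 1357.5000
sparge = (1.013 − 1)·1000·15.9 = 206.7000
total = 1357.5000 + 206.7000

1564.2000 gravity·L


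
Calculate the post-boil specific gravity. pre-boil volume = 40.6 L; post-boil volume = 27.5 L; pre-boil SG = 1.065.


SG_post = 1 + (SG_pre − 1)·V_pre/V_post
pts_pre = (1.065 − 1)·1000 = 65.0000
pts_post = 65.0000·40.6/27.5 = 95.9636
SG_post = 1 + 95.9636/1000

1.0960


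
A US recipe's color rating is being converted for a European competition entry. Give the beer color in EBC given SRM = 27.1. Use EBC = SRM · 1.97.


EBC = 27.1 · 1.97

53.3870 EBC


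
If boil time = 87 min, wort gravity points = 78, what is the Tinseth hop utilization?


U = 1.65·0.000125^(GP/1000) · (1 − e^(−0.04·t))/4.15
bigness = 1.65·0.000125^(78/1000) = 0.8185
boil_factor = (1 − e^(−0.04·87))/4.15 = 0.2335
U = 0.8185 · 0.2335

0.1912


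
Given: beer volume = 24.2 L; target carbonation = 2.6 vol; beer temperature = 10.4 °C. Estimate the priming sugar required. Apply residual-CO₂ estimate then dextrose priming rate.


residual = 14.695·(0.01821 + 0.09011·e^(−0.04·T));  sugar = (target − residual)·4.0·V
residual = 14.695·(0.01821 + 0.09011·e^(−0.04·10.4)) = 1.1411
sugar = (2.6 − 1.1411)·4.0·24.2

141.2193 g


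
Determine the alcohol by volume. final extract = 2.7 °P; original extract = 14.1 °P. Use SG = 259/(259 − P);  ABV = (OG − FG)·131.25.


OG = 259/(259 − 14.1) = 1.0576
FG = 259/(259 − 2.7) = 1.0105
ABV = (1.0576 − 1.0105)·131.25

6.1740 % ABV


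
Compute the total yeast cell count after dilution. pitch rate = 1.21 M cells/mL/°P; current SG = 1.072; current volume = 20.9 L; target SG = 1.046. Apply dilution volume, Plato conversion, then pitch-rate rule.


V_w = V·((SG_c−1)/(SG_t−1)−1);  °P = 259 − 259/SG_t;  cells = rate·(V+V_w)·°P
V_w = 20.9·((1.072−1)/(1.046−1)−1) = 11.8130
V_final = 20.9 + 11.8130 = 32.7130
°P = 259 − 259/1.046 = 11.3901
cells = 1.21·32.7130·11.3901

450.8502 billion cells


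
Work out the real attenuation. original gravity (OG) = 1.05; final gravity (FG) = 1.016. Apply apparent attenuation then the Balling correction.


AA = (OG−FG)/(OG−1)·100;  RA = AA·0.8192
AA = (1.05 − 1.016)/(1.05 − 1)·100 = 68.0000
RA = 68.0000·0.8192

55.7056 %


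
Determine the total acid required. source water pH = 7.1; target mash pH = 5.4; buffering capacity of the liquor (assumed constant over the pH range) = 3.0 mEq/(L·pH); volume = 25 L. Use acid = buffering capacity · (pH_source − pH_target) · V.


acid = 3.0 · (7.1 − 5.4) · 25

127.5000 mEq


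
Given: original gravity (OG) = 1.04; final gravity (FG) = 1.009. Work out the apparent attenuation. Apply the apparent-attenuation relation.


AA = (OG − FG)/(OG − 1) · 100
AA = (1.04 − 1.009)/(1.04 − 1) · 100

77.5000 %


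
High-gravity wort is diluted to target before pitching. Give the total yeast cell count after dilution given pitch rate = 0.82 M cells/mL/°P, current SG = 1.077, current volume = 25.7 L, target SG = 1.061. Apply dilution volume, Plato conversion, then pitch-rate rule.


V_w = V·((SG_c−1)/(SG_t−1)−1);  °P = 259 − 259/SG_t;  cells = rate·(V+V_w)·°P
V_w = 25.7·((1.077−1)/(1.061−1)−1) = 6.7410
V_final = 25.7 + 6.7410 = 32.4410
°P = 259 − 259/1.061 = 14.8907
cells = 0.82·32.4410·14.8907

396.1157 billion cells


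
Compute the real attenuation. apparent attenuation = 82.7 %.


RA = AA · 0.8192
RA = 82.7 · 0.8192

67.7478 %


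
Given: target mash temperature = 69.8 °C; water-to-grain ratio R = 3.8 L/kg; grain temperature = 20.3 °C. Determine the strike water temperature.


T_strike = (0.41/R)·(T_mash − T_grain) + T_mash
T_strike = (0.41/3.8)·(69.8 − 20.3) + 69.8

75.1408 °C


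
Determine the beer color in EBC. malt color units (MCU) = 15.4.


SRM = 1.4922·MCU^0.6859;  EBC = SRM·1.97
SRM = 1.4922·15.4^0.6859 = 9.7353
EBC = 9.7353·1.97

19.1785 EBC


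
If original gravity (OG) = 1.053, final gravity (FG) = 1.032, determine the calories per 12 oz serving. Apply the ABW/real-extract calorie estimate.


ABW = (OG−FG)·131.25·0.79/FG;  °P = 259 − 259/SG (for OG→OE and FG→AE);  RE = 0.1808·OE + 0.8192·AE;  Cal = (6.9·ABW + 4·(RE−0.1))·FG·3.55
ABW = (1.053 − 1.032)·131.25·0.79/1.032 = 2.1099
OE = 259 − 259/1.053 = 13.0361 °P
AE = 259 − 259/1.032 = 8.0310 °P
RE = 0.1808·13.0361 + 0.8192·8.0310 = 8.9359 °P
Cal = (6.9·2.1099 + 4·(8.9359−0.1))·1.032·3.55

182.8215 kcal


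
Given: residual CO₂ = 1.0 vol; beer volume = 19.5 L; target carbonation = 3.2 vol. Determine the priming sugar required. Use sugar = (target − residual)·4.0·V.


sugar = (3.2 − 1.0)·4.0·19.5

171.6000 g


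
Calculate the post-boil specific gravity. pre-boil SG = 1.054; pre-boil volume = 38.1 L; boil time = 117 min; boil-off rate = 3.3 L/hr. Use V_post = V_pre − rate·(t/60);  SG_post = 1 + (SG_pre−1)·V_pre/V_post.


V_post = 38.1 − 3.3·(117/60) = 31.6650
SG_post = 1 + (1.054 − 1)·38.1/31.6650

1.0650


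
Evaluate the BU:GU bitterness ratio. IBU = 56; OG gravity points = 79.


BU:GU = IBU / OG_points
BU:GU = 56 / 79

0.7089


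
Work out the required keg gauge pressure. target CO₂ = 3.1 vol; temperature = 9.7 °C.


psi = vols/(0.01821 + 0.09011·e^(−0.04·T)) − 14.695
psi = 3.1/(0.01821 + 0.09011·e^(−0.04·9.7)) − 14.695

24.3765 psi


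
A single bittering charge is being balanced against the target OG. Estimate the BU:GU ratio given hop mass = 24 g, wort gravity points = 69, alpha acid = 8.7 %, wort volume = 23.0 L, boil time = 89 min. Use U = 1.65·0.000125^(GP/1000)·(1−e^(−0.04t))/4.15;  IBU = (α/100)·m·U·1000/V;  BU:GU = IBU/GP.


U = 1.65·0.000125^(69/1000)·(1−e^(−0.04·89))/4.15 = 0.2078
IBU = (8.7/100)·24·0.2078·1000/23.0 = 18.8623
BU:GU = 18.8623/69

0.2734


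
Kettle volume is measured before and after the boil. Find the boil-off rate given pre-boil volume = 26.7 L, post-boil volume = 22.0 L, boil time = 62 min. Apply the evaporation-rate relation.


rate = (V_pre − V_post) / (t_min/60)
rate = (26.7 − 22.0) / (62/60)

4.5484 L/hr


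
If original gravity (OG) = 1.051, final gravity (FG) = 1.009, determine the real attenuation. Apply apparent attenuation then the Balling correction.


AA = (OG−FG)/(OG−1)·100;  RA = AA·0.8192
AA = (1.051 − 1.009)/(1.051 − 1)·100 = 82.3529
RA = 82.3529·0.8192

67.4635 %


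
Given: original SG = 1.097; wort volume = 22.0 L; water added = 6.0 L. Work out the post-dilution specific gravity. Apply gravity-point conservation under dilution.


SG_new = 1 + (SG_old − 1)·V_old/(V_old + V_water)
pts = (1.097 − 1)·1000·22.0/(22.0 + 6.0) = 76.2143
SG_new = 1 + 76.2143/1000

1.0762


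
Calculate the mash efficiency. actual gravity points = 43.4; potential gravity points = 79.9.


efficiency = actual / potential × 100
efficiency = 43.4 / 79.9 × 100

54.3179 %


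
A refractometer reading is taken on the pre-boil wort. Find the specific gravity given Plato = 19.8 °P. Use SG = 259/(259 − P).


SG = 259/(259 − 19.8)

1.0828


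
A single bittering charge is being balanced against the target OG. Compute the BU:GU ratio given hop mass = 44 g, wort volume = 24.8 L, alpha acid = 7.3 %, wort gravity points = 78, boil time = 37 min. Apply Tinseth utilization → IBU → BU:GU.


U = 1.65·0.000125^(GP/1000)·(1−e^(−0.04t))/4.15;  IBU = (α/100)·m·U·1000/V;  BU:GU = IBU/GP
U = 1.65·0.000125^(78/1000)·(1−e^(−0.04·37))/4.15 = 0.1523
IBU = (7.3/100)·44·0.1523·1000/24.8 = 19.7306
BU:GU = 19.7306/78

0.2530


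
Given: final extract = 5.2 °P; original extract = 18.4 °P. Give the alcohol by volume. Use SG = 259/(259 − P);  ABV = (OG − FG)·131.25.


OG = 259/(259 − 18.4) = 1.0765
FG = 259/(259 − 5.2) = 1.0205
ABV = (1.0765 − 1.0205)·131.25

7.3483 % ABV


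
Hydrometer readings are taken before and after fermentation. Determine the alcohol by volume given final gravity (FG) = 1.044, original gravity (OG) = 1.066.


ABV = (OG − FG) · 131.25
ABV = (1.066 − 1.044) · 131.25

2.8875 % ABV


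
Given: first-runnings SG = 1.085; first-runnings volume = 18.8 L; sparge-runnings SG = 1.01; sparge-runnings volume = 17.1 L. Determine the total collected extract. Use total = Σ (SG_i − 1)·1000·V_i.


first = (1.085 − 1)·1000·18.8 = 1598.0000
sparge = (1.01 − 1)·1000·17.1 = 171.0000
total = 1598.0000 + 171.0000

1769.0000 gravity·L


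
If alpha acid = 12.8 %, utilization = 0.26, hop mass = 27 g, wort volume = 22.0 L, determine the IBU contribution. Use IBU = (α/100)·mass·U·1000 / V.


IBU = (12.8/100)·27·0.26·1000 / 22.0

40.8436 IBU


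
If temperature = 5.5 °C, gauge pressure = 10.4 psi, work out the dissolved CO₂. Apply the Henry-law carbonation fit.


vols = (P + 14.695)·(0.01821 + 0.09011·e^(−0.04·T))
vols = (10.4 + 14.695)·(0.01821 + 0.09011·e^(−0.04·5.5))

2.2717 volumes


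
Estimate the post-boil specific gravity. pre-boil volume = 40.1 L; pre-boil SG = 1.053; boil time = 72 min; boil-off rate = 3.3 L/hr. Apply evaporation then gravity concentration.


V_post = V_pre − rate·(t/60);  SG_post = 1 + (SG_pre−1)·V_pre/V_post
V_post = 40.1 − 3.3·(72/60) = 36.1400
SG_post = 1 + (1.053 − 1)·40.1/36.1400

1.0588


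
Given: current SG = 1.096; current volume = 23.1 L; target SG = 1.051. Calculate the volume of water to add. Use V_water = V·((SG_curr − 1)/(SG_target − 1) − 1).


V_water = 23.1·((1.096 − 1)/(1.051 − 1) − 1)

20.3824 L


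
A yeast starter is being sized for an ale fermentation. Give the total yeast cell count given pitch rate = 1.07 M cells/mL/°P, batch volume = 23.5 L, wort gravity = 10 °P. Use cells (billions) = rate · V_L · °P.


cells = 1.07 · 23.5 · 10

251.4500 billion cells


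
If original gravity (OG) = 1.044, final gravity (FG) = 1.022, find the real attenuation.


AA = (OG−FG)/(OG−1)·100;  RA = AA·0.8192
AA = (1.044 − 1.022)/(1.044 − 1)·100 = 50.0000
RA = 50.0000·0.8192

40.9600 %


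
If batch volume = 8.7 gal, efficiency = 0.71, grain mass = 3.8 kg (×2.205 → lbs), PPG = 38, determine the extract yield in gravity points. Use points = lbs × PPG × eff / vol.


lbs = 3.8 × 2.205 = 8.3790
points = 8.3790 × 38 × 0.71 / 8.7

25.9845 points


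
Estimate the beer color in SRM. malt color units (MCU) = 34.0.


SRM = 1.4922 · MCU^0.6859
SRM = 1.4922 · 34.0^0.6859

16.7598 SRM


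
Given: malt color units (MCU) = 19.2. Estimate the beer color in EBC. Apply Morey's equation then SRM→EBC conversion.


SRM = 1.4922·MCU^0.6859;  EBC = SRM·1.97
SRM = 1.4922·19.2^0.6859 = 11.3251
EBC = 11.3251·1.97

22.3105 EBC


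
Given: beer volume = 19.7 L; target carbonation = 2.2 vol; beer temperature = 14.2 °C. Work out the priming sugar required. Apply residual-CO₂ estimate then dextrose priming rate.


residual = 14.695·(0.01821 + 0.09011·e^(−0.04·T));  sugar = (target − residual)·4.0·V
residual = 14.695·(0.01821 + 0.09011·e^(−0.04·14.2)) = 1.0179
sugar = (2.2 − 1.0179)·4.0·19.7

93.1459 g


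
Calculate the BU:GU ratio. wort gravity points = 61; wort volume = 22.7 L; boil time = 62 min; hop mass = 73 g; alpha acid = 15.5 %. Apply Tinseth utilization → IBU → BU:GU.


U = 1.65·0.000125^(GP/1000)·(1−e^(−0.04t))/4.15;  IBU = (α/100)·m·U·1000/V;  BU:GU = IBU/GP
U = 1.65·0.000125^(61/1000)·(1−e^(−0.04·62))/4.15 = 0.2106
IBU = (15.5/100)·73·0.2106·1000/22.7 = 104.9526
BU:GU = 104.9526/61

1.7205


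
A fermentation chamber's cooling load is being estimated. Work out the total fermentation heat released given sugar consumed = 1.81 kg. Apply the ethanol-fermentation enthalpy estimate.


Q = m_sugar · 590 kJ/kg
Q = 1.81 · 590

1067.9000 kJ


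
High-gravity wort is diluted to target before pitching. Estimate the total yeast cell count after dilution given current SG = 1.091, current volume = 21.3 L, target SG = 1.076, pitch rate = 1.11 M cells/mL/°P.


V_w = V·((SG_c−1)/(SG_t−1)−1);  °P = 259 − 259/SG_t;  cells = rate·(V+V_w)·°P
V_w = 21.3·((1.091−1)/(1.076−1)−1) = 4.2039
V_final = 21.3 + 4.2039 = 25.5039
°P = 259 − 259/1.076 = 18.2937
cells = 1.11·25.5039·18.2937

517.8828 billion cells


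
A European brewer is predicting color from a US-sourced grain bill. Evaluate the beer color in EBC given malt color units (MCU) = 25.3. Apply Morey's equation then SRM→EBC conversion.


SRM = 1.4922·MCU^0.6859;  EBC = SRM·1.97
SRM = 1.4922·25.3^0.6859 = 13.6845
EBC = 13.6845·1.97

26.9584 EBC


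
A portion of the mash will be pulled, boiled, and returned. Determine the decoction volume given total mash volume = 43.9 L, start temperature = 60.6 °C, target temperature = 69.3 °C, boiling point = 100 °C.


V_dec = V_total·(T_target − T_start)/(T_boil − T_start)
V_dec = 43.9·(69.3 − 60.6)/(100 − 60.6)

9.6937 L


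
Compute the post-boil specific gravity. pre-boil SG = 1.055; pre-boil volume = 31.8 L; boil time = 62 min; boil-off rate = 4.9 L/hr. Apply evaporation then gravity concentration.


V_post = V_pre − rate·(t/60);  SG_post = 1 + (SG_pre−1)·V_pre/V_post
V_post = 31.8 − 4.9·(62/60) = 26.7367
SG_post = 1 + (1.055 − 1)·31.8/26.7367

1.0654


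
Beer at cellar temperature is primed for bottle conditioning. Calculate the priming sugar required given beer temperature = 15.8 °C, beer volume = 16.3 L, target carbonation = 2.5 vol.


residual = 14.695·(0.01821 + 0.09011·e^(−0.04·T));  sugar = (target − residual)·4.0·V
residual = 14.695·(0.01821 + 0.09011·e^(−0.04·15.8)) = 0.9714
sugar = (2.5 − 0.9714)·4.0·16.3

99.6630 g


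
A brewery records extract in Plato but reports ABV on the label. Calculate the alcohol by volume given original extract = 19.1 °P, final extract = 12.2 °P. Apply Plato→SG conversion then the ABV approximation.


SG = 259/(259 − P);  ABV = (OG − FG)·131.25
OG = 259/(259 − 19.1) = 1.0796
FG = 259/(259 − 12.2) = 1.0494
ABV = (1.0796 − 1.0494)·131.25

3.9616 % ABV


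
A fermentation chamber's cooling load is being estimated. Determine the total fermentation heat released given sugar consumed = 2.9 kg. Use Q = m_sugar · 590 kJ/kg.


Q = 2.9 · 590

1711.0000 kJ


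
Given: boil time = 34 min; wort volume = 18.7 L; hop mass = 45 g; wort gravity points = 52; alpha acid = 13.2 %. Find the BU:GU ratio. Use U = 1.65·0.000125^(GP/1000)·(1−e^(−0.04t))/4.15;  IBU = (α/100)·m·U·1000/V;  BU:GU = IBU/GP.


U = 1.65·0.000125^(52/1000)·(1−e^(−0.04·34))/4.15 = 0.1852
IBU = (13.2/100)·45·0.1852·1000/18.7 = 58.8311
BU:GU = 58.8311/52

1.1314


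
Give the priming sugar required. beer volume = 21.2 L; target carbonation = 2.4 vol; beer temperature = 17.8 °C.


residual = 14.695·(0.01821 + 0.09011·e^(−0.04·T));  sugar = (target − residual)·4.0·V
residual = 14.695·(0.01821 + 0.09011·e^(−0.04·17.8)) = 0.9173
sugar = (2.4 − 0.9173)·4.0·21.2

125.7318 g


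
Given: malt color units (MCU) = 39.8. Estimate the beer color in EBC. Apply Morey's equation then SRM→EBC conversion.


SRM = 1.4922·MCU^0.6859;  EBC = SRM·1.97
SRM = 1.4922·39.8^0.6859 = 18.6718
EBC = 18.6718·1.97

36.7835 EBC


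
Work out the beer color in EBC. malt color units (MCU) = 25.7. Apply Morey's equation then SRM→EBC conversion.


SRM = 1.4922·MCU^0.6859;  EBC = SRM·1.97
SRM = 1.4922·25.7^0.6859 = 13.8325
EBC = 13.8325·1.97

27.2500 EBC


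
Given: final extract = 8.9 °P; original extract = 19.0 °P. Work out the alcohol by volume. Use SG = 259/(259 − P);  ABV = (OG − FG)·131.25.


OG = 259/(259 − 19.0) = 1.0792
FG = 259/(259 − 8.9) = 1.0356
ABV = (1.0792 − 1.0356)·131.25

5.7200 % ABV


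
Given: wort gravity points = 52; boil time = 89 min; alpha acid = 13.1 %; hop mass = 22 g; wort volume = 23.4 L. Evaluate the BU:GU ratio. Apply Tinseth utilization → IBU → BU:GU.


U = 1.65·0.000125^(GP/1000)·(1−e^(−0.04t))/4.15;  IBU = (α/100)·m·U·1000/V;  BU:GU = IBU/GP
U = 1.65·0.000125^(52/1000)·(1−e^(−0.04·89))/4.15 = 0.2421
IBU = (13.1/100)·22·0.2421·1000/23.4 = 29.8142
BU:GU = 29.8142/52

0.5734


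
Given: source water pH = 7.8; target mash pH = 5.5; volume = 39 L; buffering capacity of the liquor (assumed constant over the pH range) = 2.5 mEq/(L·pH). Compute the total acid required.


acid = buffering capacity · (pH_source − pH_target) · V
acid = 2.5 · (7.8 − 5.5) · 39

224.2500 mEq


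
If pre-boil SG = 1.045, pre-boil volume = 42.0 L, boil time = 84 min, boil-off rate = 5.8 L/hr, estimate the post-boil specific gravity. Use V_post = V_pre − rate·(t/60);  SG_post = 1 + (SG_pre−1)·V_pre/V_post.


V_post = 42.0 − 5.8·(84/60) = 33.8800
SG_post = 1 + (1.045 − 1)·42.0/33.8800

1.0558


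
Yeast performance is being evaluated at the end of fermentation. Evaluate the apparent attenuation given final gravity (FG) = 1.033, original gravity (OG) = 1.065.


AA = (OG − FG)/(OG − 1) · 100
AA = (1.065 − 1.033)/(1.065 − 1) · 100

49.2308 %


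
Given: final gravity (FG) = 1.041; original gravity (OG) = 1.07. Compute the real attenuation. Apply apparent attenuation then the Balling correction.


AA = (OG−FG)/(OG−1)·100;  RA = AA·0.8192
AA = (1.07 − 1.041)/(1.07 − 1)·100 = 41.4286
RA = 41.4286·0.8192

33.9383 %


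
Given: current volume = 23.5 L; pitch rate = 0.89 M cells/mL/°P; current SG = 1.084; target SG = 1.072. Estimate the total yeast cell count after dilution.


V_w = V·((SG_c−1)/(SG_t−1)−1);  °P = 259 − 259/SG_t;  cells = rate·(V+V_w)·°P
V_w = 23.5·((1.084−1)/(1.072−1)−1) = 3.9167
V_final = 23.5 + 3.9167 = 27.4167
°P = 259 − 259/1.072 = 17.3955
cells = 0.89·27.4167·17.3955

424.4652 billion cells


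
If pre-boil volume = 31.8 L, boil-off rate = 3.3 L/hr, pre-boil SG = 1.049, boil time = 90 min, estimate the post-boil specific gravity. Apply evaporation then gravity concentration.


V_post = V_pre − rate·(t/60);  SG_post = 1 + (SG_pre−1)·V_pre/V_post
V_post = 31.8 − 3.3·(90/60) = 26.8500
SG_post = 1 + (1.049 − 1)·31.8/26.8500

1.0580


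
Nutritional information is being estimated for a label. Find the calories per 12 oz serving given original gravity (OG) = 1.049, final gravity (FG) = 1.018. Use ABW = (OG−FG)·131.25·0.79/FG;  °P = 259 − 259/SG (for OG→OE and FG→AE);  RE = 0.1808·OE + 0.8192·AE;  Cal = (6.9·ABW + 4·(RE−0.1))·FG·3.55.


ABW = (1.049 − 1.018)·131.25·0.79/1.018 = 3.1575
OE = 259 − 259/1.049 = 12.0982 °P
AE = 259 − 259/1.018 = 4.5796 °P
RE = 0.1808·12.0982 + 0.8192·4.5796 = 5.9389 °P
Cal = (6.9·3.1575 + 4·(5.9389−0.1))·1.018·3.55

163.1399 kcal


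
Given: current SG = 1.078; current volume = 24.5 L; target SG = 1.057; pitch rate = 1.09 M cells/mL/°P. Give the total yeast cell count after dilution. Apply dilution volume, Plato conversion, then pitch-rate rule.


V_w = V·((SG_c−1)/(SG_t−1)−1);  °P = 259 − 259/SG_t;  cells = rate·(V+V_w)·°P
V_w = 24.5·((1.078−1)/(1.057−1)−1) = 9.0263
V_final = 24.5 + 9.0263 = 33.5263
°P = 259 − 259/1.057 = 13.9669
cells = 1.09·33.5263·13.9669

510.4015 billion cells


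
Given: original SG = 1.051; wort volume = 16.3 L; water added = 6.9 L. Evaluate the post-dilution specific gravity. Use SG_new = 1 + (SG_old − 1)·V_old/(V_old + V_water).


pts = (1.051 − 1)·1000·16.3/(16.3 + 6.9) = 35.8319
SG_new = 1 + 35.8319/1000

1.0358


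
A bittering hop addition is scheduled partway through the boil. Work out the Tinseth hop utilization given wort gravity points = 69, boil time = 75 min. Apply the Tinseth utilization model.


U = 1.65·0.000125^(GP/1000) · (1 − e^(−0.04·t))/4.15
bigness = 1.65·0.000125^(69/1000) = 0.8875
boil_factor = (1 − e^(−0.04·75))/4.15 = 0.2290
U = 0.8875 · 0.2290

0.2032


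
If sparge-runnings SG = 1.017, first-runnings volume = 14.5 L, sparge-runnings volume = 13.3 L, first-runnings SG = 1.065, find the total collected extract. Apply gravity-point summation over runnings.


total = Σ (SG_i − 1)·1000·V_i
first = (1.065 − 1)·1000·14.5 = 942.5000
sparge = (1.017 − 1)·1000·13.3 = 226.1000
total = 942.5000 + 226.1000

1168.6000 gravity·L


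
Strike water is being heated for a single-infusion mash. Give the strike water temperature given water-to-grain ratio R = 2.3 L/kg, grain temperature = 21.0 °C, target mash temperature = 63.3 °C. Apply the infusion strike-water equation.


T_strike = (0.41/R)·(T_mash − T_grain) + T_mash
T_strike = (0.41/2.3)·(63.3 − 21.0) + 63.3

70.8404 °C


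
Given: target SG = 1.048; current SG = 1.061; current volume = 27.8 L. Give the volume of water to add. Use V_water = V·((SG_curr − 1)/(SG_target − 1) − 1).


V_water = 27.8·((1.061 − 1)/(1.048 − 1) − 1)

7.5292 L


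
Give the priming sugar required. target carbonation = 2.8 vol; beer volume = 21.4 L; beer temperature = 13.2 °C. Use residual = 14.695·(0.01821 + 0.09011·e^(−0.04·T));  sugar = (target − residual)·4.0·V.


residual = 14.695·(0.01821 + 0.09011·e^(−0.04·13.2)) = 1.0486
sugar = (2.8 − 1.0486)·4.0·21.4

149.9226 g


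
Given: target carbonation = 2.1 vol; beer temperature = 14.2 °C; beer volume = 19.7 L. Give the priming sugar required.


residual = 14.695·(0.01821 + 0.09011·e^(−0.04·T));  sugar = (target − residual)·4.0·V
residual = 14.695·(0.01821 + 0.09011·e^(−0.04·14.2)) = 1.0179
sugar = (2.1 − 1.0179)·4.0·19.7

85.2659 g


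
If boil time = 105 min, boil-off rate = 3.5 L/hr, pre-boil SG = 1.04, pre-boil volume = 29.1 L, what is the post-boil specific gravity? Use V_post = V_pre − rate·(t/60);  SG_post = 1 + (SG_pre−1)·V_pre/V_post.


V_post = 29.1 − 3.5·(105/60) = 22.9750
SG_post = 1 + (1.04 − 1)·29.1/22.9750

1.0507


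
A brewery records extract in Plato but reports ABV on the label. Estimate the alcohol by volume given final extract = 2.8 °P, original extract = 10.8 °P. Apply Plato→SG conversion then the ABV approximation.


SG = 259/(259 − P);  ABV = (OG − FG)·131.25
OG = 259/(259 − 10.8) = 1.0435
FG = 259/(259 − 2.8) = 1.0109
ABV = (1.0435 − 1.0109)·131.25

4.2767 % ABV


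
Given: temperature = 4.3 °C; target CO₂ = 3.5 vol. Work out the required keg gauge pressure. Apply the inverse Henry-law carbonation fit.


psi = vols/(0.01821 + 0.09011·e^(−0.04·T)) − 14.695
psi = 3.5/(0.01821 + 0.09011·e^(−0.04·4.3)) − 14.695

22.5071 psi


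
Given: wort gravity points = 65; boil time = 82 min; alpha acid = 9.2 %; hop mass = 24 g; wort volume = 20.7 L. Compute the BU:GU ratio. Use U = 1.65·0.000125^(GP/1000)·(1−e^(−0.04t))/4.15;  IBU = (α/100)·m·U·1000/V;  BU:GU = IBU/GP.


U = 1.65·0.000125^(65/1000)·(1−e^(−0.04·82))/4.15 = 0.2133
IBU = (9.2/100)·24·0.2133·1000/20.7 = 22.7566
BU:GU = 22.7566/65

0.3501


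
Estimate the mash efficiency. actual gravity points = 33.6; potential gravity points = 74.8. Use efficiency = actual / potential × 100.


efficiency = 33.6 / 74.8 × 100

44.9198 %


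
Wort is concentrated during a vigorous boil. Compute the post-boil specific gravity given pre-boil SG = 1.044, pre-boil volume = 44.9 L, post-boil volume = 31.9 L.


SG_post = 1 + (SG_pre − 1)·V_pre/V_post
pts_pre = (1.044 − 1)·1000 = 44.0000
pts_post = 44.0000·44.9/31.9 = 61.9310
SG_post = 1 + 61.9310/1000

1.0619


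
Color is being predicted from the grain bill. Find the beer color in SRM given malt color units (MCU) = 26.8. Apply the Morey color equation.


SRM = 1.4922 · MCU^0.6859
SRM = 1.4922 · 26.8^0.6859

14.2359 SRM


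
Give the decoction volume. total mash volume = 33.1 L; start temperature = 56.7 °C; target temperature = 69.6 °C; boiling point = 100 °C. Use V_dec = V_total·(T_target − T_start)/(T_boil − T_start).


V_dec = 33.1·(69.6 − 56.7)/(100 − 56.7)

9.8612 L


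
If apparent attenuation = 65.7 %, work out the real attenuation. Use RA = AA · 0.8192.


RA = 65.7 · 0.8192

53.8214 %


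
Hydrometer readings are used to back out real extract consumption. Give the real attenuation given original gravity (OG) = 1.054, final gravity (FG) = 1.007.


AA = (OG−FG)/(OG−1)·100;  RA = AA·0.8192
AA = (1.054 − 1.007)/(1.054 − 1)·100 = 87.0370
RA = 87.0370·0.8192

71.3007 %


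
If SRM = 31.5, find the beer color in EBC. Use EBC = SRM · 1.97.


EBC = 31.5 · 1.97

62.0550 EBC


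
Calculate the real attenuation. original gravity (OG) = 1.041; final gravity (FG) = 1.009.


AA = (OG−FG)/(OG−1)·100;  RA = AA·0.8192
AA = (1.041 − 1.009)/(1.041 − 1)·100 = 78.0488
RA = 78.0488·0.8192

63.9376 %


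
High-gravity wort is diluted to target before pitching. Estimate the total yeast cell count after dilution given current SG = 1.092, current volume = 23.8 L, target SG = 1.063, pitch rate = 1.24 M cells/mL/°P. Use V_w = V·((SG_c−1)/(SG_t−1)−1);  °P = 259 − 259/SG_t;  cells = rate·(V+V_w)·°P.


V_w = 23.8·((1.092−1)/(1.063−1)−1) = 10.9556
V_final = 23.8 + 10.9556 = 34.7556
°P = 259 − 259/1.063 = 15.3500
cells = 1.24·34.7556·15.3500

661.5352 billion cells


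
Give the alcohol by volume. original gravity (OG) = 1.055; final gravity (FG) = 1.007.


ABV = (OG − FG) · 131.25
ABV = (1.055 − 1.007) · 131.25

6.3000 % ABV


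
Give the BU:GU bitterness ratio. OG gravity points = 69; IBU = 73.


BU:GU = IBU / OG_points
BU:GU = 73 / 69

1.0580


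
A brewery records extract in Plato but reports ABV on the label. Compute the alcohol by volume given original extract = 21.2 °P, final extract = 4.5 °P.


SG = 259/(259 − P);  ABV = (OG − FG)·131.25
OG = 259/(259 − 21.2) = 1.0892
FG = 259/(259 − 4.5) = 1.0177
ABV = (1.0892 − 1.0177)·131.25

9.3803 % ABV


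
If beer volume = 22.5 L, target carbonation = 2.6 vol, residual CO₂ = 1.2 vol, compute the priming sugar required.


sugar = (target − residual)·4.0·V
sugar = (2.6 − 1.2)·4.0·22.5

126.0000 g


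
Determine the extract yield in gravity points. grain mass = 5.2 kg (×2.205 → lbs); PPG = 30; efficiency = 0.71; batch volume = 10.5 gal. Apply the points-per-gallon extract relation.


points = lbs × PPG × eff / vol
lbs = 5.2 × 2.205 = 11.4660
points = 11.4660 × 30 × 0.71 / 10.5

23.2596 points


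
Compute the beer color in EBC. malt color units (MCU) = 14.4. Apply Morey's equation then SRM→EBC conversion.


SRM = 1.4922·MCU^0.6859;  EBC = SRM·1.97
SRM = 1.4922·14.4^0.6859 = 9.2971
EBC = 9.2971·1.97

18.3153 EBC


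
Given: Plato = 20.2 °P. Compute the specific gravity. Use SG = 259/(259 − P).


SG = 259/(259 − 20.2)

1.0846


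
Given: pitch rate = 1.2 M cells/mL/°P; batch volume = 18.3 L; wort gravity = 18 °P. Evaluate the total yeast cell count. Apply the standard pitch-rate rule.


cells (billions) = rate · V_L · °P
cells = 1.2 · 18.3 · 18

395.2800 billion cells
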